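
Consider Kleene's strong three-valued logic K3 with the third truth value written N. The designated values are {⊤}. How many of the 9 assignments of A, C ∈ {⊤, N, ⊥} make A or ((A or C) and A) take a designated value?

Designated under: (A=⊤, C=⊤); (A=⊤, C=N); (A=⊤, C=⊥).

3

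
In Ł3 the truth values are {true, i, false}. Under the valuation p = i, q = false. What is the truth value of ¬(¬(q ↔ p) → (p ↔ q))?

q ↔ p = false ↔ i = i
¬(q ↔ p) = ¬i = i
p ↔ q = i ↔ false = i
¬(q ↔ p) → (p ↔ q) = i → i = true
¬(¬(q ↔ p) → (p ↔ q)) = ¬true = false

false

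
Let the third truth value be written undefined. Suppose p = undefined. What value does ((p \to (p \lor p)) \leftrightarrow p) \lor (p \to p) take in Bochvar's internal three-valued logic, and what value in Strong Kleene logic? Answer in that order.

In Bochvar's internal three-valued logic: p \lor p = undefined \lor undefined = undefined
p \to (p \lor p) = undefined \to undefined = undefined  [any arg is the third value ⇒ result is the third value]
(p \to (p \lor p)) \leftrightarrow p = undefined \leftrightarrow undefined = undefined
p \to p = undefined \to undefined = undefined
((p \to (p \lor p)) \leftrightarrow p) \lor (p \to p) = undefined \lor undefined = undefined
In Strong Kleene logic: p \lor p = undefined \lor undefined = undefined
p \to (p \lor p) = undefined \to undefined = undefined
(p \to (p \lor p)) \leftrightarrow p = undefined \leftrightarrow undefined = undefined
p \to p = undefined \to undefined = undefined
((p \to (p \lor p)) \leftrightarrow p) \lor (p \to p) = undefined \lor undefined = undefined

undefined; undefined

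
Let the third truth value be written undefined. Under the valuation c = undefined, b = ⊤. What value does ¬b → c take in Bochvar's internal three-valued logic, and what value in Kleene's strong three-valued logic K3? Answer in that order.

undefined; ⊤

In Bochvar's internal three-valued logic: ¬b = ¬⊤ = ⊥
¬b → c = ⊥ → undefined = undefined  [any arg is the third value ⇒ result is the third value]
In Kleene's strong three-valued logic K3: ¬b = ¬⊤ = ⊥
¬b → c = ⊥ → undefined = ⊤  [¬⊥ ∨ undefined]
They differ because Bochvar's internal three-valued logic and Kleene's strong three-valued logic K3 treat undefined differently under the binary connectives.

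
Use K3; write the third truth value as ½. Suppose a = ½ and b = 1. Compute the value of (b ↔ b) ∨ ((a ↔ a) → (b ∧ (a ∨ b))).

1

b ↔ b = 1 ↔ 1 = 1
a ↔ a = ½ ↔ ½ = ½
a ∨ b = ½ ∨ 1 = 1
b ∧ (a ∨ b) = 1 ∧ 1 = 1
(a ↔ a) → (b ∧ (a ∨ b)) = ½ → 1 = 1  [¬½ ∨ 1]
(b ↔ b) ∨ ((a ↔ a) → (b ∧ (a ∨ b))) = 1 ∨ 1 = 1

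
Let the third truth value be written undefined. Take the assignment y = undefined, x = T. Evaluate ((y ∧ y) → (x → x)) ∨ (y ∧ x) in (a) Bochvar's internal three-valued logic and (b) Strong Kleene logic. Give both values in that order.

In Bochvar's internal three-valued logic: y ∧ y = undefined ∧ undefined = undefined
x → x = T → T = T
(y ∧ y) → (x → x) = undefined → T = undefined  [any arg is the third value ⇒ result is the third value]
y ∧ x = undefined ∧ T = undefined
((y ∧ y) → (x → x)) ∨ (y ∧ x) = undefined ∨ undefined = undefined
In Strong Kleene logic: y ∧ y = undefined ∧ undefined = undefined
x → x = T → T = T
(y ∧ y) → (x → x) = undefined → T = T  [¬undefined ∨ T]
y ∧ x = undefined ∧ T = undefined
((y ∧ y) → (x → x)) ∨ (y ∧ x) = T ∨ undefined = T
They differ because Bochvar's internal three-valued logic and Strong Kleene logic treat undefined differently under the binary connectives.

undefined; T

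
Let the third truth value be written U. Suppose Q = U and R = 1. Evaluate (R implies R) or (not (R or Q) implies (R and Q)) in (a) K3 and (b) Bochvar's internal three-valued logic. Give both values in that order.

1; U

In K3: R implies R = 1 implies 1 = 1
R or Q = 1 or U = 1
not (R or Q) = not 1 = 0
R and Q = 1 and U = U
not (R or Q) implies (R and Q) = 0 implies U = 1  [not 0 or U]
(R implies R) or (not (R or Q) implies (R and Q)) = 1 or 1 = 1
In Bochvar's internal three-valued logic: R implies R = 1 implies 1 = 1
R or Q = 1 or U = U
not (R or Q) = not U = U
R and Q = 1 and U = U
not (R or Q) implies (R and Q) = U implies U = U  [any arg is the third value ⇒ result is the third value]
(R implies R) or (not (R or Q) implies (R and Q)) = 1 or U = U
They differ because K3 and Bochvar's internal three-valued logic treat U differently under the binary connectives.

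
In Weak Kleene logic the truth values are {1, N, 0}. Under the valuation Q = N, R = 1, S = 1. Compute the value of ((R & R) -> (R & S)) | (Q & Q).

R & R = 1 & 1 = 1
R & S = 1 & 1 = 1
(R & R) -> (R & S) = 1 -> 1 = 1
Q & Q = N & N = N
((R & R) -> (R & S)) | (Q & Q) = 1 | N = N

N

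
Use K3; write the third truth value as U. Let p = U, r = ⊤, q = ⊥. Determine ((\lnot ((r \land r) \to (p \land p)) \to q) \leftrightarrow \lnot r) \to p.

r \land r = ⊤ \land ⊤ = ⊤
p \land p = U \land U = U
(r \land r) \to (p \land p) = ⊤ \to U = U
\lnot ((r \land r) \to (p \land p)) = \lnot U = U
\lnot ((r \land r) \to (p \land p)) \to q = U \to ⊥ = U
\lnot r = \lnot ⊤ = ⊥
(\lnot ((r \land r) \to (p \land p)) \to q) \leftrightarrow \lnot r = U \leftrightarrow ⊥ = U
((\lnot ((r \land r) \to (p \land p)) \to q) \leftrightarrow \lnot r) \to p = U \to U = U

U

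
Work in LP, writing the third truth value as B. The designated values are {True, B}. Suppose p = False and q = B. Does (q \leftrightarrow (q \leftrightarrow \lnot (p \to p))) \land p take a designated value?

p \to p = False \to False = True
\lnot (p \to p) = \lnot True = False
q \leftrightarrow \lnot (p \to p) = B \leftrightarrow False = B
q \leftrightarrow (q \leftrightarrow \lnot (p \to p)) = B \leftrightarrow B = B
(q \leftrightarrow (q \leftrightarrow \lnot (p \to p))) \land p = B \land False = False
False ∉ {True, B}.

No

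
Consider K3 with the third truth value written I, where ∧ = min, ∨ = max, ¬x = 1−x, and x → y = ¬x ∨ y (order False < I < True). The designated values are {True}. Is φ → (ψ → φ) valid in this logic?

Countermodel: φ=I, ψ=True gives I, which is not designated.

No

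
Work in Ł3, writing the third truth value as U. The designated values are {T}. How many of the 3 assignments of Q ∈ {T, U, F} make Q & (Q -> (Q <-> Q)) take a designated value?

Q=T: T ✓
Q=U: U ·
Q=F: F ·

1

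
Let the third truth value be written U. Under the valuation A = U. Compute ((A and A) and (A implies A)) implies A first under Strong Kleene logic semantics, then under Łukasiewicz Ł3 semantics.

In Strong Kleene logic: A and A = U and U = U
A implies A = U implies U = U
(A and A) and (A implies A) = U and U = U
((A and A) and (A implies A)) implies A = U implies U = U
In Łukasiewicz Ł3: A and A = U and U = U
A implies A = U implies U = True  [min(1, 1−½+½)]
(A and A) and (A implies A) = U and True = U
((A and A) and (A implies A)) implies A = U implies U = True
They differ because Strong Kleene logic and Łukasiewicz Ł3 treat U differently under implication.

U; True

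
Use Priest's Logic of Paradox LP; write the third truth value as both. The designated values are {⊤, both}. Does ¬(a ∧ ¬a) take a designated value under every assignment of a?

Every assignment of a over {⊤, both, ⊥} gives a value in {⊤, both}.
In particular, with a=both: ¬(a ∧ ¬a) = both.

Yes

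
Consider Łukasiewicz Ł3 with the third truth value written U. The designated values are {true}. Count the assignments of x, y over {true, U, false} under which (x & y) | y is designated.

3

Designated under: (x=true, y=true); (x=U, y=true); (x=false, y=true).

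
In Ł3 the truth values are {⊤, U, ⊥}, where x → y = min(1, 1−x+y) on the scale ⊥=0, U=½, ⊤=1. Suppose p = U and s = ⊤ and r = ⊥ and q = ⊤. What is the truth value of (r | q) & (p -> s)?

r | q = ⊥ | ⊤ = ⊤
p -> s = U -> ⊤ = ⊤
(r | q) & (p -> s) = ⊤ & ⊤ = ⊤

⊤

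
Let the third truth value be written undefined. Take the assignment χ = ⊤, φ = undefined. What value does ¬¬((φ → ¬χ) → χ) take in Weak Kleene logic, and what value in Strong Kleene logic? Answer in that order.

undefined; ⊤

In Weak Kleene logic: ¬χ = ¬⊤ = ⊥
φ → ¬χ = undefined → ⊥ = undefined
(φ → ¬χ) → χ = undefined → ⊤ = undefined
¬((φ → ¬χ) → χ) = ¬undefined = undefined
¬¬((φ → ¬χ) → χ) = ¬undefined = undefined
In Strong Kleene logic: ¬χ = ¬⊤ = ⊥
φ → ¬χ = undefined → ⊥ = undefined  [¬undefined ∨ ⊥]
(φ → ¬χ) → χ = undefined → ⊤ = ⊤
¬((φ → ¬χ) → χ) = ¬⊤ = ⊥
¬¬((φ → ¬χ) → χ) = ¬⊥ = ⊤
They differ because Weak Kleene logic and Strong Kleene logic treat undefined differently under the binary connectives.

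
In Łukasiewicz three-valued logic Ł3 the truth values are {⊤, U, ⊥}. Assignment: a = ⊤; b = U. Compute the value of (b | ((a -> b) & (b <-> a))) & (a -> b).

U

a -> b = ⊤ -> U = U  [min(1, 1−1+½)]
b <-> a = U <-> ⊤ = U
(a -> b) & (b <-> a) = U & U = U
b | ((a -> b) & (b <-> a)) = U | U = U
a -> b = ⊤ -> U = U
(b | ((a -> b) & (b <-> a))) & (a -> b) = U & U = U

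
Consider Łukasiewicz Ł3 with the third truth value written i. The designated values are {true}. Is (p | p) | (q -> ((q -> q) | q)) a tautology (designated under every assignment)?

Yes

Every assignment of p, q over {true, i, false} gives a value in {true}.
In particular, with p=i, q=i: (p | p) | (q -> ((q -> q) | q)) = true.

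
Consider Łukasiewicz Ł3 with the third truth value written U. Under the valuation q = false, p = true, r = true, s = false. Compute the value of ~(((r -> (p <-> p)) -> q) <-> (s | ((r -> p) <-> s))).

p <-> p = true <-> true = true
r -> (p <-> p) = true -> true = true
(r -> (p <-> p)) -> q = true -> false = false
r -> p = true -> true = true
(r -> p) <-> s = true <-> false = false
s | ((r -> p) <-> s) = false | false = false
((r -> (p <-> p)) -> q) <-> (s | ((r -> p) <-> s)) = false <-> false = true
~(((r -> (p <-> p)) -> q) <-> (s | ((r -> p) <-> s))) = ~true = false

false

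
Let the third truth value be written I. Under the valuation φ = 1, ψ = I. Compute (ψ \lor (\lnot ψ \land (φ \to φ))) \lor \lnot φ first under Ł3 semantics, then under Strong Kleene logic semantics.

I; I

In Ł3: \lnot ψ = \lnot I = I
φ \to φ = 1 \to 1 = 1
\lnot ψ \land (φ \to φ) = I \land 1 = I
ψ \lor (\lnot ψ \land (φ \to φ)) = I \lor I = I
\lnot φ = \lnot 1 = 0
(ψ \lor (\lnot ψ \land (φ \to φ))) \lor \lnot φ = I \lor 0 = I
In Strong Kleene logic: \lnot ψ = \lnot I = I
φ \to φ = 1 \to 1 = 1
\lnot ψ \land (φ \to φ) = I \land 1 = I
ψ \lor (\lnot ψ \land (φ \to φ)) = I \lor I = I
\lnot φ = \lnot 1 = 0
(ψ \lor (\lnot ψ \land (φ \to φ))) \lor \lnot φ = I \lor 0 = I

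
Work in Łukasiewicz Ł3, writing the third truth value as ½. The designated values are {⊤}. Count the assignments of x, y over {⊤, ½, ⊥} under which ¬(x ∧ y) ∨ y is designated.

7

Of the 9 assignments, 7 give a value in {⊤}.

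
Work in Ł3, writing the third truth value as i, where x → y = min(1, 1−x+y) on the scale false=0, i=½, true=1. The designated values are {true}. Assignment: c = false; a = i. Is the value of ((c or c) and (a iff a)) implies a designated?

Yes

c or c = false or false = false
a iff a = i iff i = true  [1 − |½−½|]
(c or c) and (a iff a) = false and true = false
((c or c) and (a iff a)) implies a = false implies i = true
true ∈ {true}.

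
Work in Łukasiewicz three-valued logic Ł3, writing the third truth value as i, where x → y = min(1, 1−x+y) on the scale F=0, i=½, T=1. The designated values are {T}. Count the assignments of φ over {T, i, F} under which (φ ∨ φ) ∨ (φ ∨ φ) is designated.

1

φ=T: T ✓
φ=i: i ·
φ=F: F ·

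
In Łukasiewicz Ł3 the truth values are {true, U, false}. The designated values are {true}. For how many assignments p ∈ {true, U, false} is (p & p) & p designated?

p=true: true ✓
p=U: U ·
p=false: false ·

1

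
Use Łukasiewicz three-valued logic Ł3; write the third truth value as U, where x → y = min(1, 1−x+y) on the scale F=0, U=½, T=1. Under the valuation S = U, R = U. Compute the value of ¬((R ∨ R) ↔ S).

R ∨ R = U ∨ U = U
(R ∨ R) ↔ S = U ↔ U = T
¬((R ∨ R) ↔ S) = ¬T = F

F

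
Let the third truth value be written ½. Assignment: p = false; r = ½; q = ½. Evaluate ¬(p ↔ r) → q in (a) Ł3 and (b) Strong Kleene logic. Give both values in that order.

true; ½

In Ł3: p ↔ r = false ↔ ½ = ½
¬(p ↔ r) = ¬½ = ½
¬(p ↔ r) → q = ½ → ½ = true
In Strong Kleene logic: p ↔ r = false ↔ ½ = ½
¬(p ↔ r) = ¬½ = ½
¬(p ↔ r) → q = ½ → ½ = ½  [¬½ ∨ ½]
They differ because Ł3 and Strong Kleene logic treat ½ differently under implication.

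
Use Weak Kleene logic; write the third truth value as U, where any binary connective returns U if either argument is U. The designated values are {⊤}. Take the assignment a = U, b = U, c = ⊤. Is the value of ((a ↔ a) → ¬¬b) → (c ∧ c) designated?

a ↔ a = U ↔ U = U
¬b = ¬U = U
¬¬b = ¬U = U
(a ↔ a) → ¬¬b = U → U = U  [any arg is the third value ⇒ result is the third value]
c ∧ c = ⊤ ∧ ⊤ = ⊤
((a ↔ a) → ¬¬b) → (c ∧ c) = U → ⊤ = U
U ∉ {⊤}.

No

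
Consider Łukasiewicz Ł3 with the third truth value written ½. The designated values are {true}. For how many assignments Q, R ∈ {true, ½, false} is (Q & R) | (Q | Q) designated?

Designated under: (Q=true, R=true); (Q=true, R=½); (Q=true, R=false).

3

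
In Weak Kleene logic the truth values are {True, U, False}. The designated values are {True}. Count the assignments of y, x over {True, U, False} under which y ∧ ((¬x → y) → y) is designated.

Designated under: (y=True, x=True); (y=True, x=False).

2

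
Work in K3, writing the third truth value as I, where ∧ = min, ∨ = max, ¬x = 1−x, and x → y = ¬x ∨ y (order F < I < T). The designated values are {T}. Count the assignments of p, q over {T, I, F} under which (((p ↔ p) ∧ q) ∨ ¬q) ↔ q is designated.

Designated under: (p=T, q=T); (p=F, q=T).

2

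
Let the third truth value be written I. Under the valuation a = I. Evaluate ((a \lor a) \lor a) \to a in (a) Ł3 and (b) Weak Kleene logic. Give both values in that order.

In Ł3: a \lor a = I \lor I = I
(a \lor a) \lor a = I \lor I = I
((a \lor a) \lor a) \to a = I \to I = true  [min(1, 1−½+½)]
In Weak Kleene logic: a \lor a = I \lor I = I
(a \lor a) \lor a = I \lor I = I
((a \lor a) \lor a) \to a = I \to I = I  [any arg is the third value ⇒ result is the third value]
They differ because Ł3 and Weak Kleene logic treat I differently under the binary connectives.

true; I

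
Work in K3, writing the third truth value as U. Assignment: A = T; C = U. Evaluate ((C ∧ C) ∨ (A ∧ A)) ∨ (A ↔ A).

C ∧ C = U ∧ U = U
A ∧ A = T ∧ T = T
(C ∧ C) ∨ (A ∧ A) = U ∨ T = T
A ↔ A = T ↔ T = T
((C ∧ C) ∨ (A ∧ A)) ∨ (A ↔ A) = T ∨ T = T

T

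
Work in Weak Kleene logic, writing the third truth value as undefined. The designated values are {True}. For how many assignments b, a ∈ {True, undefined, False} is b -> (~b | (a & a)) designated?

3

Designated under: (b=True, a=True); (b=False, a=True); (b=False, a=False).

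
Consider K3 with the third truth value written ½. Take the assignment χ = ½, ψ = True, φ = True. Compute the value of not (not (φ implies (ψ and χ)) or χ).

ψ and χ = True and ½ = ½
φ implies (ψ and χ) = True implies ½ = ½
not (φ implies (ψ and χ)) = not ½ = ½
not (φ implies (ψ and χ)) or χ = ½ or ½ = ½
not (not (φ implies (ψ and χ)) or χ) = not ½ = ½

½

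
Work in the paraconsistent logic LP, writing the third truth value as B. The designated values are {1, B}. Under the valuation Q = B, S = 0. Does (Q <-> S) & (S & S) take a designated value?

Q <-> S = B <-> 0 = B
S & S = 0 & 0 = 0
(Q <-> S) & (S & S) = B & 0 = 0
0 ∉ {1, B}.

No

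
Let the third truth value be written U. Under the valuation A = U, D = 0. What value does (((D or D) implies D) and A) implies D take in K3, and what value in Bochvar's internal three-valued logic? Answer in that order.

U; U

In K3: D or D = 0 or 0 = 0
(D or D) implies D = 0 implies 0 = 1
((D or D) implies D) and A = 1 and U = U
(((D or D) implies D) and A) implies D = U implies 0 = U  [not U or 0]
In Bochvar's internal three-valued logic: D or D = 0 or 0 = 0
(D or D) implies D = 0 implies 0 = 1
((D or D) implies D) and A = 1 and U = U
(((D or D) implies D) and A) implies D = U implies 0 = U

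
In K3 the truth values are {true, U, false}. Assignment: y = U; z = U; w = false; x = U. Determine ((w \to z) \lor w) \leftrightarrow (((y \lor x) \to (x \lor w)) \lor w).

U

w \to z = false \to U = true  [\lnot false \lor U]
(w \to z) \lor w = true \lor false = true
y \lor x = U \lor U = U
x \lor w = U \lor false = U
(y \lor x) \to (x \lor w) = U \to U = U
((y \lor x) \to (x \lor w)) \lor w = U \lor false = U
((w \to z) \lor w) \leftrightarrow (((y \lor x) \to (x \lor w)) \lor w) = true \leftrightarrow U = U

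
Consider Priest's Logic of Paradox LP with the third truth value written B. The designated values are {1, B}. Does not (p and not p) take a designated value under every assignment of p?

Every assignment of p over {1, B, 0} gives a value in {1, B}.
In particular, with p=B: not (p and not p) = B.

Yes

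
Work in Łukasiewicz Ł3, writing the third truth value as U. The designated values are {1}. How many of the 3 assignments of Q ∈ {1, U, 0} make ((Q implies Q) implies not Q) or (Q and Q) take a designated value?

Q=1: 1 ✓
Q=U: U ·
Q=0: 1 ✓

2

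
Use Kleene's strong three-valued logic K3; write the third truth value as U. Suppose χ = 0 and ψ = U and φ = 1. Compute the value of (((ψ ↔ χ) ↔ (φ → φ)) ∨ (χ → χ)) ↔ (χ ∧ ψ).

ψ ↔ χ = U ↔ 0 = U
φ → φ = 1 → 1 = 1
(ψ ↔ χ) ↔ (φ → φ) = U ↔ 1 = U
χ → χ = 0 → 0 = 1
((ψ ↔ χ) ↔ (φ → φ)) ∨ (χ → χ) = U ∨ 1 = 1
χ ∧ ψ = 0 ∧ U = 0
(((ψ ↔ χ) ↔ (φ → φ)) ∨ (χ → χ)) ↔ (χ ∧ ψ) = 1 ↔ 0 = 0

0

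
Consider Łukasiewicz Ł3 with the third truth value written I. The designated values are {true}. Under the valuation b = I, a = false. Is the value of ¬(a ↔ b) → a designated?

a ↔ b = false ↔ I = I  [1 − |0−½|]
¬(a ↔ b) = ¬I = I
¬(a ↔ b) → a = I → false = I
I ∉ {true}.

No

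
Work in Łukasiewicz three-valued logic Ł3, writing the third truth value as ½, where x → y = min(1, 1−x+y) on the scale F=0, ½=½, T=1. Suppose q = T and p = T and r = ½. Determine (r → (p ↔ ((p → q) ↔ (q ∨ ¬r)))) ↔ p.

T

p → q = T → T = T
¬r = ¬½ = ½
q ∨ ¬r = T ∨ ½ = T
(p → q) ↔ (q ∨ ¬r) = T ↔ T = T
p ↔ ((p → q) ↔ (q ∨ ¬r)) = T ↔ T = T
r → (p ↔ ((p → q) ↔ (q ∨ ¬r))) = ½ → T = T  [min(1, 1−½+1)]
(r → (p ↔ ((p → q) ↔ (q ∨ ¬r)))) ↔ p = T ↔ T = T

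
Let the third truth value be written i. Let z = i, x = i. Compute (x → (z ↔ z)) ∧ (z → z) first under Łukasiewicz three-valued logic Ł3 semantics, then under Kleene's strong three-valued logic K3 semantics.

In Łukasiewicz three-valued logic Ł3: z ↔ z = i ↔ i = ⊤
x → (z ↔ z) = i → ⊤ = ⊤
z → z = i → i = ⊤
(x → (z ↔ z)) ∧ (z → z) = ⊤ ∧ ⊤ = ⊤
In Kleene's strong three-valued logic K3: z ↔ z = i ↔ i = i
x → (z ↔ z) = i → i = i
z → z = i → i = i
(x → (z ↔ z)) ∧ (z → z) = i ∧ i = i
They differ because Łukasiewicz three-valued logic Ł3 and Kleene's strong three-valued logic K3 treat i differently under implication.

⊤; i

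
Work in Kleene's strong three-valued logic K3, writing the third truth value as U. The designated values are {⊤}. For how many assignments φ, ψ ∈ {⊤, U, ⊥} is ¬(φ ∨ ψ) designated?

Designated under: (φ=⊥, ψ=⊥).

1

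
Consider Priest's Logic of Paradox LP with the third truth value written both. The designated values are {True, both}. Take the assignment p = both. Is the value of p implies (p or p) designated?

Yes

p or p = both or both = both
p implies (p or p) = both implies both = both  [not both or both]
both ∈ {True, both}.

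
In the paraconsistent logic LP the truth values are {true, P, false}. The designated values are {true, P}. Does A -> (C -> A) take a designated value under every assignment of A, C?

Yes

Every assignment of A, C over {true, P, false} gives a value in {true, P}.
In particular, with A=P, C=P: A -> (C -> A) = P.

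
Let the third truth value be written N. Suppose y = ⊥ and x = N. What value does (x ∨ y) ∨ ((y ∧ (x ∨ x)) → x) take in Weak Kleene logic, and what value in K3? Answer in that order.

In Weak Kleene logic: x ∨ y = N ∨ ⊥ = N
x ∨ x = N ∨ N = N
y ∧ (x ∨ x) = ⊥ ∧ N = N
(y ∧ (x ∨ x)) → x = N → N = N  [any arg is the third value ⇒ result is the third value]
(x ∨ y) ∨ ((y ∧ (x ∨ x)) → x) = N ∨ N = N
In K3: x ∨ y = N ∨ ⊥ = N
x ∨ x = N ∨ N = N
y ∧ (x ∨ x) = ⊥ ∧ N = ⊥
(y ∧ (x ∨ x)) → x = ⊥ → N = ⊤  [¬⊥ ∨ N]
(x ∨ y) ∨ ((y ∧ (x ∨ x)) → x) = N ∨ ⊤ = ⊤
They differ because Weak Kleene logic and K3 treat N differently under the binary connectives.

N; ⊤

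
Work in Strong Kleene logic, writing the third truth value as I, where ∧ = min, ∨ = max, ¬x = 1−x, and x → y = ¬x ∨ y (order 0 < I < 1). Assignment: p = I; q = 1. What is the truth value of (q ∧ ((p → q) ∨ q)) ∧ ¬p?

I

p → q = I → 1 = 1
(p → q) ∨ q = 1 ∨ 1 = 1
q ∧ ((p → q) ∨ q) = 1 ∧ 1 = 1
¬p = ¬I = I
(q ∧ ((p → q) ∨ q)) ∧ ¬p = 1 ∧ I = I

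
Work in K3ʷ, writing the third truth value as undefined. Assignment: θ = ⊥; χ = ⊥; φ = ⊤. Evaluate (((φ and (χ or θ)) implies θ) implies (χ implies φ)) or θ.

⊤

χ or θ = ⊥ or ⊥ = ⊥
φ and (χ or θ) = ⊤ and ⊥ = ⊥
(φ and (χ or θ)) implies θ = ⊥ implies ⊥ = ⊤
χ implies φ = ⊥ implies ⊤ = ⊤
((φ and (χ or θ)) implies θ) implies (χ implies φ) = ⊤ implies ⊤ = ⊤
(((φ and (χ or θ)) implies θ) implies (χ implies φ)) or θ = ⊤ or ⊥ = ⊤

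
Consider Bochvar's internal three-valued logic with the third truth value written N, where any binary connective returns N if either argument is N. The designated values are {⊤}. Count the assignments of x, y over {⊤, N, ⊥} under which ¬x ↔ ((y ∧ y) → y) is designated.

2

Designated under: (x=⊥, y=⊤); (x=⊥, y=⊥).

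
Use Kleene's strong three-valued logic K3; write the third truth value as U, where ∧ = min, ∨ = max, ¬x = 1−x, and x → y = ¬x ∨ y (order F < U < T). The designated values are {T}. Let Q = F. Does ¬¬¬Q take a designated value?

Yes

¬Q = ¬F = T
¬¬Q = ¬T = F
¬¬¬Q = ¬F = T
T ∈ {T}.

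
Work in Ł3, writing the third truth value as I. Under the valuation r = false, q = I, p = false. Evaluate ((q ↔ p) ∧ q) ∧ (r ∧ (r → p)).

q ↔ p = I ↔ false = I  [1 − |½−0|]
(q ↔ p) ∧ q = I ∧ I = I
r → p = false → false = true
r ∧ (r → p) = false ∧ true = false
((q ↔ p) ∧ q) ∧ (r ∧ (r → p)) = I ∧ false = false

false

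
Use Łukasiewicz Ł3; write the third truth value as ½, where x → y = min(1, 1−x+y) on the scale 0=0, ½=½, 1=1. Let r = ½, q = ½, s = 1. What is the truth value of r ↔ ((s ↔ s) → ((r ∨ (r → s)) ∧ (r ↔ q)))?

s ↔ s = 1 ↔ 1 = 1
r → s = ½ → 1 = 1  [min(1, 1−½+1)]
r ∨ (r → s) = ½ ∨ 1 = 1
r ↔ q = ½ ↔ ½ = 1
(r ∨ (r → s)) ∧ (r ↔ q) = 1 ∧ 1 = 1
(s ↔ s) → ((r ∨ (r → s)) ∧ (r ↔ q)) = 1 → 1 = 1
r ↔ ((s ↔ s) → ((r ∨ (r → s)) ∧ (r ↔ q))) = ½ ↔ 1 = ½

½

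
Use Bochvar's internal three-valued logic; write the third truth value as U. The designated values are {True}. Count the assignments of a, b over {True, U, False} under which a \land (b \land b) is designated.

1

Designated under: (a=True, b=True).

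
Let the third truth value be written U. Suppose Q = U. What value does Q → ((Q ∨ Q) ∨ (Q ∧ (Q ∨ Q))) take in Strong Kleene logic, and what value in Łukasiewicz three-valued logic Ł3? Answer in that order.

U; 1

In Strong Kleene logic: Q ∨ Q = U ∨ U = U
Q ∨ Q = U ∨ U = U
Q ∧ (Q ∨ Q) = U ∧ U = U
(Q ∨ Q) ∨ (Q ∧ (Q ∨ Q)) = U ∨ U = U
Q → ((Q ∨ Q) ∨ (Q ∧ (Q ∨ Q))) = U → U = U
In Łukasiewicz three-valued logic Ł3: Q ∨ Q = U ∨ U = U
Q ∨ Q = U ∨ U = U
Q ∧ (Q ∨ Q) = U ∧ U = U
(Q ∨ Q) ∨ (Q ∧ (Q ∨ Q)) = U ∨ U = U
Q → ((Q ∨ Q) ∨ (Q ∧ (Q ∨ Q))) = U → U = 1  [min(1, 1−½+½)]
They differ because Strong Kleene logic and Łukasiewicz three-valued logic Ł3 treat U differently under implication.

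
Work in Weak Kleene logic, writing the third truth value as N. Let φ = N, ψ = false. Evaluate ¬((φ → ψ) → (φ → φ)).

N

φ → ψ = N → false = N
φ → φ = N → N = N
(φ → ψ) → (φ → φ) = N → N = N
¬((φ → ψ) → (φ → φ)) = ¬N = N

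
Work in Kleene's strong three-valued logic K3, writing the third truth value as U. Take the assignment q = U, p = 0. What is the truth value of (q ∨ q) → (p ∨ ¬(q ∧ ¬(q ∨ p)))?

q ∨ q = U ∨ U = U
q ∨ p = U ∨ 0 = U
¬(q ∨ p) = ¬U = U
q ∧ ¬(q ∨ p) = U ∧ U = U
¬(q ∧ ¬(q ∨ p)) = ¬U = U
p ∨ ¬(q ∧ ¬(q ∨ p)) = 0 ∨ U = U
(q ∨ q) → (p ∨ ¬(q ∧ ¬(q ∨ p))) = U → U = U  [¬U ∨ U]

U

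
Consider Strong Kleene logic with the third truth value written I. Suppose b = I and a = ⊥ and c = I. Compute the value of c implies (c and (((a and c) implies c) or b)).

a and c = ⊥ and I = ⊥
(a and c) implies c = ⊥ implies I = ⊤
((a and c) implies c) or b = ⊤ or I = ⊤
c and (((a and c) implies c) or b) = I and ⊤ = I
c implies (c and (((a and c) implies c) or b)) = I implies I = I

I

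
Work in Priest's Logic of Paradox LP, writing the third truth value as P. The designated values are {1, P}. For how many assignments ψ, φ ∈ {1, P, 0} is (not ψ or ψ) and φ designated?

Of the 9 assignments, 6 give a value in {1, P}.

6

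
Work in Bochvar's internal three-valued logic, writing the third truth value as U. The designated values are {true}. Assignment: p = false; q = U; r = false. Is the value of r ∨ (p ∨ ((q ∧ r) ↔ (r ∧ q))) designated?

No

q ∧ r = U ∧ false = U
r ∧ q = false ∧ U = U
(q ∧ r) ↔ (r ∧ q) = U ↔ U = U
p ∨ ((q ∧ r) ↔ (r ∧ q)) = false ∨ U = U
r ∨ (p ∨ ((q ∧ r) ↔ (r ∧ q))) = false ∨ U = U
U ∉ {true}.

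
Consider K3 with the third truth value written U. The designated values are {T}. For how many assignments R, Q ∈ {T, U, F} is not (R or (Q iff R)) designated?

Designated under: (R=F, Q=T).

1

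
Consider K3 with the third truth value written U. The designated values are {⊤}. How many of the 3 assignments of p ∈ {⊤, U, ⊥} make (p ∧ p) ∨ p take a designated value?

p=⊤: ⊤ ✓
p=U: U ·
p=⊥: ⊥ ·

1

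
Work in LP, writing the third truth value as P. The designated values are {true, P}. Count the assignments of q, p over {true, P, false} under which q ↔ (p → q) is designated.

Of the 9 assignments, 8 give a value in {true, P}.

8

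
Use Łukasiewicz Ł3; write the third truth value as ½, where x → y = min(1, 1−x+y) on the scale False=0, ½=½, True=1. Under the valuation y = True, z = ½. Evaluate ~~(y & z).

y & z = True & ½ = ½
~(y & z) = ~½ = ½
~~(y & z) = ~½ = ½

½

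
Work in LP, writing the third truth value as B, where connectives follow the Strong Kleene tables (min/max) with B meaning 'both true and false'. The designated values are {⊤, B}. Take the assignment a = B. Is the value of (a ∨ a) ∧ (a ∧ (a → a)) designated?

a ∨ a = B ∨ B = B
a → a = B → B = B  [¬B ∨ B]
a ∧ (a → a) = B ∧ B = B
(a ∨ a) ∧ (a ∧ (a → a)) = B ∧ B = B
B ∈ {⊤, B}.

Yes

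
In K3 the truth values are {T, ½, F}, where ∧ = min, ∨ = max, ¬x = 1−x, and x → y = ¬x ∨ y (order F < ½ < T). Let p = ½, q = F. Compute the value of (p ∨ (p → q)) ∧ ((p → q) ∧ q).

F

p → q = ½ → F = ½  [¬½ ∨ F]
p ∨ (p → q) = ½ ∨ ½ = ½
p → q = ½ → F = ½
(p → q) ∧ q = ½ ∧ F = F
(p ∨ (p → q)) ∧ ((p → q) ∧ q) = ½ ∧ F = F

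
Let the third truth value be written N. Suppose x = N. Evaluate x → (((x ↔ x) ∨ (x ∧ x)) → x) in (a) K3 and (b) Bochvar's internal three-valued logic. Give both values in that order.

In K3: x ↔ x = N ↔ N = N
x ∧ x = N ∧ N = N
(x ↔ x) ∨ (x ∧ x) = N ∨ N = N
((x ↔ x) ∨ (x ∧ x)) → x = N → N = N  [¬N ∨ N]
x → (((x ↔ x) ∨ (x ∧ x)) → x) = N → N = N
In Bochvar's internal three-valued logic: x ↔ x = N ↔ N = N
x ∧ x = N ∧ N = N
(x ↔ x) ∨ (x ∧ x) = N ∨ N = N
((x ↔ x) ∨ (x ∧ x)) → x = N → N = N  [any arg is the third value ⇒ result is the third value]
x → (((x ↔ x) ∨ (x ∧ x)) → x) = N → N = N

N; N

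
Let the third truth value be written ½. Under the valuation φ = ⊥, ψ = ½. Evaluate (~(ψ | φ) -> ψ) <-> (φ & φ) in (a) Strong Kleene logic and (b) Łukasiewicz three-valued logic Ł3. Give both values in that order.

½; ⊥

In Strong Kleene logic: ψ | φ = ½ | ⊥ = ½
~(ψ | φ) = ~½ = ½
~(ψ | φ) -> ψ = ½ -> ½ = ½  [~½ | ½]
φ & φ = ⊥ & ⊥ = ⊥
(~(ψ | φ) -> ψ) <-> (φ & φ) = ½ <-> ⊥ = ½
In Łukasiewicz three-valued logic Ł3: ψ | φ = ½ | ⊥ = ½
~(ψ | φ) = ~½ = ½
~(ψ | φ) -> ψ = ½ -> ½ = ⊤  [min(1, 1−½+½)]
φ & φ = ⊥ & ⊥ = ⊥
(~(ψ | φ) -> ψ) <-> (φ & φ) = ⊤ <-> ⊥ = ⊥
They differ because Strong Kleene logic and Łukasiewicz three-valued logic Ł3 treat ½ differently under implication.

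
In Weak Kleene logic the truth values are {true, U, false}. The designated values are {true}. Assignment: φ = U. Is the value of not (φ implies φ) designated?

No

φ implies φ = U implies U = U  [any arg is the third value ⇒ result is the third value]
not (φ implies φ) = not U = U
U ∉ {true}.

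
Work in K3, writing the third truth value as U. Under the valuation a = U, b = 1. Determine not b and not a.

0

not b = not 1 = 0
not a = not U = U
not b and not a = 0 and U = 0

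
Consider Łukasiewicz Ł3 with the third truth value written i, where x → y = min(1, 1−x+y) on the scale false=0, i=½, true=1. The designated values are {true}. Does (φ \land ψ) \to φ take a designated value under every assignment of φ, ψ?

Yes

Every assignment of φ, ψ over {true, i, false} gives a value in {true}.
In particular, with φ=i, ψ=i: (φ \land ψ) \to φ = true.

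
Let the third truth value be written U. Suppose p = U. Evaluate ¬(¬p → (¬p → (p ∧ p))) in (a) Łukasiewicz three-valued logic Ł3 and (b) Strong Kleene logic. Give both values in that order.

In Łukasiewicz three-valued logic Ł3: ¬p = ¬U = U
¬p = ¬U = U
p ∧ p = U ∧ U = U
¬p → (p ∧ p) = U → U = True  [min(1, 1−½+½)]
¬p → (¬p → (p ∧ p)) = U → True = True
¬(¬p → (¬p → (p ∧ p))) = ¬True = False
In Strong Kleene logic: ¬p = ¬U = U
¬p = ¬U = U
p ∧ p = U ∧ U = U
¬p → (p ∧ p) = U → U = U  [¬U ∨ U]
¬p → (¬p → (p ∧ p)) = U → U = U
¬(¬p → (¬p → (p ∧ p))) = ¬U = U
They differ because Łukasiewicz three-valued logic Ł3 and Strong Kleene logic treat U differently under implication.

False; U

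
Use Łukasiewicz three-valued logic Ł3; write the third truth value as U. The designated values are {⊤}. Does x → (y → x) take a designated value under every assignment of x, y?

Every assignment of x, y over {⊤, U, ⊥} gives a value in {⊤}.
In particular, with x=U, y=U: x → (y → x) = ⊤.

Yes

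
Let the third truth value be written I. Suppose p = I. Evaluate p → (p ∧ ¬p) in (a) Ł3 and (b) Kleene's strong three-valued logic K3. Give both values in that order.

True; I

In Ł3: ¬p = ¬I = I
p ∧ ¬p = I ∧ I = I
p → (p ∧ ¬p) = I → I = True
In Kleene's strong three-valued logic K3: ¬p = ¬I = I
p ∧ ¬p = I ∧ I = I
p → (p ∧ ¬p) = I → I = I  [¬I ∨ I]
They differ because Ł3 and Kleene's strong three-valued logic K3 treat I differently under implication.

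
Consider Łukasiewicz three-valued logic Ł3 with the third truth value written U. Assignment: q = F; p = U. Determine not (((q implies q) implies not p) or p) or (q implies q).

T

q implies q = F implies F = T
not p = not U = U
(q implies q) implies not p = T implies U = U
((q implies q) implies not p) or p = U or U = U
not (((q implies q) implies not p) or p) = not U = U
q implies q = F implies F = T
not (((q implies q) implies not p) or p) or (q implies q) = U or T = T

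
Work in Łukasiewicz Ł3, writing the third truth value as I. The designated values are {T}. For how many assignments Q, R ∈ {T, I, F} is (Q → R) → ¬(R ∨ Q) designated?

3

Designated under: (Q=T, R=F); (Q=I, R=F); (Q=F, R=F).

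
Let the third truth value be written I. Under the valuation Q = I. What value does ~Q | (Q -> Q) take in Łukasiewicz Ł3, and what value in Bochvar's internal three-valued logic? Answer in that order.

In Łukasiewicz Ł3: ~Q = ~I = I
Q -> Q = I -> I = True  [min(1, 1−½+½)]
~Q | (Q -> Q) = I | True = True
In Bochvar's internal three-valued logic: ~Q = ~I = I
Q -> Q = I -> I = I  [any arg is the third value ⇒ result is the third value]
~Q | (Q -> Q) = I | I = I
They differ because Łukasiewicz Ł3 and Bochvar's internal three-valued logic treat I differently under the binary connectives.

True; I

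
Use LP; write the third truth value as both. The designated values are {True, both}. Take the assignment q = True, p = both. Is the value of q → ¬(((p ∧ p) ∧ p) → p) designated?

Yes

p ∧ p = both ∧ both = both
(p ∧ p) ∧ p = both ∧ both = both
((p ∧ p) ∧ p) → p = both → both = both  [¬both ∨ both]
¬(((p ∧ p) ∧ p) → p) = ¬both = both
q → ¬(((p ∧ p) ∧ p) → p) = True → both = both
both ∈ {True, both}.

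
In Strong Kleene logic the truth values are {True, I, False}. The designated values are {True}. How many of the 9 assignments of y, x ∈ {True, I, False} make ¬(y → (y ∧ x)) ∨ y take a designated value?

3

Designated under: (y=True, x=True); (y=True, x=I); (y=True, x=False).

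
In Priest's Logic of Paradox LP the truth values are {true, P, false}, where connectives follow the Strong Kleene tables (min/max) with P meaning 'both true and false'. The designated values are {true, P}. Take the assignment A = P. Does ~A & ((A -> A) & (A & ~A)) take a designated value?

Yes

~A = ~P = P
A -> A = P -> P = P
~A = ~P = P
A & ~A = P & P = P
(A -> A) & (A & ~A) = P & P = P
~A & ((A -> A) & (A & ~A)) = P & P = P
P ∈ {true, P}.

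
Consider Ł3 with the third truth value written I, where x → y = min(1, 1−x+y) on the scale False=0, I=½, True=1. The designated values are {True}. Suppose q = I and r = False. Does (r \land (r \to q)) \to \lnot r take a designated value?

Yes

r \to q = False \to I = True
r \land (r \to q) = False \land True = False
\lnot r = \lnot False = True
(r \land (r \to q)) \to \lnot r = False \to True = True
True ∈ {True}.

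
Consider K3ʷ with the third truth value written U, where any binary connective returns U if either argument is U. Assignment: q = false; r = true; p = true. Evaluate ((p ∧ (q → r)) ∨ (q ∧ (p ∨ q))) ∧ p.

q → r = false → true = true
p ∧ (q → r) = true ∧ true = true
p ∨ q = true ∨ false = true
q ∧ (p ∨ q) = false ∧ true = false
(p ∧ (q → r)) ∨ (q ∧ (p ∨ q)) = true ∨ false = true
((p ∧ (q → r)) ∨ (q ∧ (p ∨ q))) ∧ p = true ∧ true = true

true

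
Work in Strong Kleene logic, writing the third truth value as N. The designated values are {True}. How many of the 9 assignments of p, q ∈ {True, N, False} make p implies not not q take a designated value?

Of the 9 assignments, 5 give a value in {True}.

5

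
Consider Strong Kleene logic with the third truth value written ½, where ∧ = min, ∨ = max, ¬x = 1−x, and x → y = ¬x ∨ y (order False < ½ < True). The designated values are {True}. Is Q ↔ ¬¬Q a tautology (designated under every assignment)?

No

Countermodel: Q=½ gives ½, which is not designated.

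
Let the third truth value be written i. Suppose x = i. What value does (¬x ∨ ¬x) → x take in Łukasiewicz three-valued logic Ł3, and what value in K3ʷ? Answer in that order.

In Łukasiewicz three-valued logic Ł3: ¬x = ¬i = i
¬x = ¬i = i
¬x ∨ ¬x = i ∨ i = i
(¬x ∨ ¬x) → x = i → i = True  [min(1, 1−½+½)]
In K3ʷ: ¬x = ¬i = i
¬x = ¬i = i
¬x ∨ ¬x = i ∨ i = i
(¬x ∨ ¬x) → x = i → i = i
They differ because Łukasiewicz three-valued logic Ł3 and K3ʷ treat i differently under the binary connectives.

True; i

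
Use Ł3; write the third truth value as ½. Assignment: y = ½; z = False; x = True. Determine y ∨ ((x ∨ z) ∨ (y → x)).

x ∨ z = True ∨ False = True
y → x = ½ → True = True  [min(1, 1−½+1)]
(x ∨ z) ∨ (y → x) = True ∨ True = True
y ∨ ((x ∨ z) ∨ (y → x)) = ½ ∨ True = True

True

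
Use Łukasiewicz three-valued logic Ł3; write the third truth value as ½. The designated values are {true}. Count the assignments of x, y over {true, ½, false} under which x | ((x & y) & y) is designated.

3

Designated under: (x=true, y=true); (x=true, y=½); (x=true, y=false).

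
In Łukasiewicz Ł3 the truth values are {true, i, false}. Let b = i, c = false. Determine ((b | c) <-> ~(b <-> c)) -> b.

b | c = i | false = i
b <-> c = i <-> false = i  [1 − |½−0|]
~(b <-> c) = ~i = i
(b | c) <-> ~(b <-> c) = i <-> i = true
((b | c) <-> ~(b <-> c)) -> b = true -> i = i

i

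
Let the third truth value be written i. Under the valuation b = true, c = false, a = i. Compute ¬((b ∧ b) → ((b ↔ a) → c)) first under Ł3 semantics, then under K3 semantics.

i; i

In Ł3: b ∧ b = true ∧ true = true
b ↔ a = true ↔ i = i  [1 − |1−½|]
(b ↔ a) → c = i → false = i
(b ∧ b) → ((b ↔ a) → c) = true → i = i
¬((b ∧ b) → ((b ↔ a) → c)) = ¬i = i
In K3: b ∧ b = true ∧ true = true
b ↔ a = true ↔ i = i
(b ↔ a) → c = i → false = i
(b ∧ b) → ((b ↔ a) → c) = true → i = i
¬((b ∧ b) → ((b ↔ a) → c)) = ¬i = i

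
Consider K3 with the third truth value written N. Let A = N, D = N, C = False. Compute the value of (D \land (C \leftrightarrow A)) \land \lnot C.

C \leftrightarrow A = False \leftrightarrow N = N
D \land (C \leftrightarrow A) = N \land N = N
\lnot C = \lnot False = True
(D \land (C \leftrightarrow A)) \land \lnot C = N \land True = N

N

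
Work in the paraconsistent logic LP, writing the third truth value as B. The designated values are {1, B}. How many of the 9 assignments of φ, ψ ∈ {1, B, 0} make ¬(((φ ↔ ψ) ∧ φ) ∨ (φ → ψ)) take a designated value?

Designated under: (φ=1, ψ=B); (φ=1, ψ=0); (φ=B, ψ=B); (φ=B, ψ=0).

4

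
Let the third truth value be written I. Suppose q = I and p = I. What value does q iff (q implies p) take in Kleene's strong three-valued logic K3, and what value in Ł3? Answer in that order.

In Kleene's strong three-valued logic K3: q implies p = I implies I = I  [not I or I]
q iff (q implies p) = I iff I = I
In Ł3: q implies p = I implies I = True  [min(1, 1−½+½)]
q iff (q implies p) = I iff True = I

I; I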